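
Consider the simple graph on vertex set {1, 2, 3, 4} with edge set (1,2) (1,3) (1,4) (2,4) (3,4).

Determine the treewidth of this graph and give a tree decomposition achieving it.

Every bag has size at most 3, so the width is 3 − 1 = 2 and tw(G) ≤ 2. Conversely, {1, 2, 4} is a clique of size 3, and the vertices of any clique must share a bag in every tree decomposition; so some bag has ≥ 3 vertices and tw(G) ≥ 2. Combining the bounds, tw(G) = 2.

Treewidth 2.
Bags: B1 = {1, 3, 4}  B2 = {1, 2, 4}
Tree: B1–B2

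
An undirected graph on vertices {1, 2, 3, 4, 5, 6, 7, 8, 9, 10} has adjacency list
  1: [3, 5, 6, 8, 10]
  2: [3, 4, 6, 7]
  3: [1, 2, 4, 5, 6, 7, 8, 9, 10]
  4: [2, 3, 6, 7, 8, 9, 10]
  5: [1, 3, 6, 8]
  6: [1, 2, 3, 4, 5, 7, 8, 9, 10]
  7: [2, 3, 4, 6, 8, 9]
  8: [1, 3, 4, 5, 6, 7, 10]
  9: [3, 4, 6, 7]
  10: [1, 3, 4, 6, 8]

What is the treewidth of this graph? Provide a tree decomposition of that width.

The largest bag has 5 vertices, giving width 4; this decomposition certifies tw(G) ≤ 4. On the other hand G contains the 5-clique {1, 3, 6, 8, 10}. A clique must lie in a single bag of any decomposition, so no decomposition can have width below 4. Hence tw(G) = 4 exactly.

Treewidth 4.
One such decomposition:
Bags: B1 = {3, 4, 6, 8, 10}  B2 = {1, 3, 6, 8, 10}  B3 = {1, 3, 5, 6, 8}  B4 = {3, 4, 6, 7, 8}  B5 = {3, 4, 6, 7, 9}  B6 = {2, 3, 4, 6, 7}
Tree: B1–B2, B2–B3, B1–B4, B4–B5, B5–B6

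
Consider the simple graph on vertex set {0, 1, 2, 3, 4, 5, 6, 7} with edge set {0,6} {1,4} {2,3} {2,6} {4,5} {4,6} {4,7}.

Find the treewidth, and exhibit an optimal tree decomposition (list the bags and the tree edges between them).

Treewidth 1.
One optimal decomposition is:
Bags: B1 = {4, 6}  B2 = {1, 4}  B3 = {2, 6}  B4 = {4, 7}  B5 = {0, 6}  B6 = {4, 5}  B7 = {2, 3}
Tree: B1–B2, B1–B3, B2–B4, B1–B5, B4–B6, B3–B7

Every bag has size at most 2, so the width is 2 − 1 = 1 and tw(G) ≤ 1. G has an edge, so its treewidth is at least 1. The upper and lower bounds meet at 1, so that is the treewidth.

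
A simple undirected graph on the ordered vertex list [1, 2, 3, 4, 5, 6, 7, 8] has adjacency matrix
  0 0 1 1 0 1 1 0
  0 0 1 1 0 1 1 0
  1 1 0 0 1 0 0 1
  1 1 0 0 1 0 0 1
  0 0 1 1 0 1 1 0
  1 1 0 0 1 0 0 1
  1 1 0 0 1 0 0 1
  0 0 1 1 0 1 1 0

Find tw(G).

A width-4 tree decomposition is:
Bags: B1 = {3, 4, 5, 6, 7}  B2 = {2, 3, 4, 6, 7}  B3 = {1, 3, 4, 6, 7}  B4 = {3, 4, 6, 7, 8}
Tree: B1–B2, B2–B3, B3–B4
Each bag holds 5 vertices, so the decomposition has width 4, which upper-bounds the treewidth. For the lower bound: the 5 vertex sets {4,5}, {2,6}, {1,7}, {3}, {8} are disjoint, each induces a connected subgraph, and every pair is joined by at least one edge of G. Contracting each set to a single vertex therefore yields K_{5} as a minor, and since treewidth is minor-monotone, tw(G) ≥ tw(K_{5}) = 4. Therefore the treewidth is 4.

4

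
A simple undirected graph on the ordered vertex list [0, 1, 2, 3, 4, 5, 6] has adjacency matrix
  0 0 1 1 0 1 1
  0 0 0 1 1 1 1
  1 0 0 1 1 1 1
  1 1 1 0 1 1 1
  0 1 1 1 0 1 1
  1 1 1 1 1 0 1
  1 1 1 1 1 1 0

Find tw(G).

A width-4 tree decomposition is:
Bags: B1 = {1, 3, 4, 5, 6}  B2 = {2, 3, 4, 5, 6}  B3 = {0, 2, 3, 5, 6}
Tree: B1–B2, B2–B3
Each bag holds 5 vertices, so the decomposition has width 4, which upper-bounds the treewidth. On the other hand G contains the 5-clique {1, 3, 4, 5, 6}. A clique must lie in a single bag of any decomposition, so no decomposition can have width below 4. Combining the bounds, tw(G) = 4.

4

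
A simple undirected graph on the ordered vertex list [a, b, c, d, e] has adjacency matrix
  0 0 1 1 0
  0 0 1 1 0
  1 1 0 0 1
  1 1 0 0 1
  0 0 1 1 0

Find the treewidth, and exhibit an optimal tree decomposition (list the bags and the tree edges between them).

Treewidth 2.
Bags: B1 = {b, c, d}  B2 = {a, c, d}  B3 = {c, d, e}
Tree: B1–B2, B2–B3

Every bag has size at most 3, so the width is 3 − 1 = 2 and tw(G) ≤ 2. The edges c–b–d–a–c form a cycle, so G is not a tree and its treewidth is at least 2. Therefore the treewidth is 2.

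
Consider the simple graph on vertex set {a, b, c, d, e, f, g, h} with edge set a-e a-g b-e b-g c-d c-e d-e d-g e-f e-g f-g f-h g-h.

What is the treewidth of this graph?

A width-2 tree decomposition is:
Bags: B1 = {d, e, g}  B2 = {c, d, e}  B3 = {e, f, g}  B4 = {f, g, h}  B5 = {b, e, g}  B6 = {a, e, g}
Tree: B1–B2, B1–B3, B3–B4, B3–B5, B5–B6
Every bag has size at most 3, so the width is 3 − 1 = 2 and tw(G) ≤ 2. On the other hand G contains the 3-clique {d, e, g}. A clique must lie in a single bag of any decomposition, so no decomposition can have width below 2. Combining the bounds, tw(G) = 2.

2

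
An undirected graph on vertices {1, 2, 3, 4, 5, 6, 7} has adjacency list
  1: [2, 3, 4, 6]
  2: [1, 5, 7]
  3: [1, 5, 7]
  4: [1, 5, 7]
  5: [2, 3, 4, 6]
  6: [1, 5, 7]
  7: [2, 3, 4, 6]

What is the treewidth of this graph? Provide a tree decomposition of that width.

Treewidth 3.
One such decomposition:
Bags: B1 = {1, 3, 5, 7}  B2 = {1, 4, 5, 7}  B3 = {1, 2, 5, 7}  B4 = {1, 5, 6, 7}
Tree: B1–B2, B2–B3, B3–B4

Every bag has size at most 4, so the width is 4 − 1 = 3 and tw(G) ≤ 3. For the lower bound: the 4 vertex sets {3,5}, {1,4}, {7}, {2} are disjoint, each induces a connected subgraph, and every pair is joined by at least one edge of G. Contracting each set to a single vertex therefore yields K_{4} as a minor, and since treewidth is minor-monotone, tw(G) ≥ tw(K_{4}) = 3. Hence tw(G) = 3 exactly.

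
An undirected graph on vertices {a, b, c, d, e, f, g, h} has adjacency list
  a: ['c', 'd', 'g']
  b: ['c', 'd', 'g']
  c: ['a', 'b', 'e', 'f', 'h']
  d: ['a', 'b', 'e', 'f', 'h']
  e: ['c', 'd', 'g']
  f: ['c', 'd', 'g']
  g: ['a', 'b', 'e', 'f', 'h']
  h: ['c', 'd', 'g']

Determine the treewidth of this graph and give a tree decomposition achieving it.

The largest bag has 4 vertices, giving width 3; this decomposition certifies tw(G) ≤ 3. For the lower bound: the 4 vertex sets {f,g}, {c,h}, {d}, {e} are disjoint, each induces a connected subgraph, and every pair is joined by at least one edge of G. Contracting each set to a single vertex therefore yields K_{4} as a minor, and since treewidth is minor-monotone, tw(G) ≥ tw(K_{4}) = 3. The upper and lower bounds meet at 3, so that is the treewidth.

Treewidth 3.
One optimal decomposition is:
Bags: B1 = {c, d, f, g}  B2 = {c, d, g, h}  B3 = {c, d, e, g}  B4 = {b, c, d, g}  B5 = {a, c, d, g}
Tree: B1–B2, B2–B3, B3–B4, B4–B5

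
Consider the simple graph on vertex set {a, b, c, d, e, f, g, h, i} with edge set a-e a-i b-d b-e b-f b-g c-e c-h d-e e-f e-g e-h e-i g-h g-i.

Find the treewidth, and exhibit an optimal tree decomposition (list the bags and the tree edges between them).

Treewidth 2.
Bags: B1 = {e, g, i}  B2 = {b, e, g}  B3 = {e, g, h}  B4 = {b, d, e}  B5 = {c, e, h}  B6 = {b, e, f}  B7 = {a, e, i}
Tree: B1–B2, B1–B3, B2–B4, B3–B5, B4–B6, B1–B7

Each bag holds 3 vertices, so the decomposition has width 2, which upper-bounds the treewidth. For the lower bound, the 3 vertices {b, d, e} are pairwise adjacent, and any tree decomposition puts a clique entirely inside one bag — forcing width ≥ 2. Hence tw(G) = 2 exactly.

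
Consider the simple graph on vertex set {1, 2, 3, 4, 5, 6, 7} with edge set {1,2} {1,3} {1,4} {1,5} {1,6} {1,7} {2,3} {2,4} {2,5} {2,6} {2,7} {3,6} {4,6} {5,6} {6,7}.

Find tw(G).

3

A width-3 tree decomposition is:
Bags: B1 = {1, 2, 5, 6}  B2 = {1, 2, 4, 6}  B3 = {1, 2, 6, 7}  B4 = {1, 2, 3, 6}
Tree: B1–B2, B2–B3, B1–B4
The largest bag has 4 vertices, giving width 3; this decomposition certifies tw(G) ≤ 3. For the lower bound, the 4 vertices {1, 2, 3, 6} are pairwise adjacent, and any tree decomposition puts a clique entirely inside one bag — forcing width ≥ 3. Therefore the treewidth is 3.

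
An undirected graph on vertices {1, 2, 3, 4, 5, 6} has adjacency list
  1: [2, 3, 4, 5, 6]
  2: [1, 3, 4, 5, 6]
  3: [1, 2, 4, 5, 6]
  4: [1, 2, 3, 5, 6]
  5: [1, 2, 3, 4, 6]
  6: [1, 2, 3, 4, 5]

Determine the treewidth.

A width-5 tree decomposition is:
Bags: B1 = {1, 2, 3, 4, 5, 6}
Tree: (single bag)
With just one bag of size 6, the width is 6 − 1 = 5, so tw(G) ≤ 5. Conversely, {1, 2, 3, 4, 5, 6} is a clique of size 6, and the vertices of any clique must share a bag in every tree decomposition; so some bag has ≥ 6 vertices and tw(G) ≥ 5. Hence tw(G) = 5 exactly.

5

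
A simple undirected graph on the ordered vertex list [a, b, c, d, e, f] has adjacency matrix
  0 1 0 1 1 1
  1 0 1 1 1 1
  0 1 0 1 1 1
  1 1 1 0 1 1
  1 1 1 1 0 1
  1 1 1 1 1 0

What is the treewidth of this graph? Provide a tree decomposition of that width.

Each bag holds 5 vertices, so the decomposition has width 4, which upper-bounds the treewidth. Conversely, {b, c, d, e, f} is a clique of size 5, and the vertices of any clique must share a bag in every tree decomposition; so some bag has ≥ 5 vertices and tw(G) ≥ 4. Hence tw(G) = 4 exactly.

Treewidth 4.
One optimal decomposition is:
Bags: B1 = {a, b, d, e, f}  B2 = {b, c, d, e, f}
Tree: B1–B2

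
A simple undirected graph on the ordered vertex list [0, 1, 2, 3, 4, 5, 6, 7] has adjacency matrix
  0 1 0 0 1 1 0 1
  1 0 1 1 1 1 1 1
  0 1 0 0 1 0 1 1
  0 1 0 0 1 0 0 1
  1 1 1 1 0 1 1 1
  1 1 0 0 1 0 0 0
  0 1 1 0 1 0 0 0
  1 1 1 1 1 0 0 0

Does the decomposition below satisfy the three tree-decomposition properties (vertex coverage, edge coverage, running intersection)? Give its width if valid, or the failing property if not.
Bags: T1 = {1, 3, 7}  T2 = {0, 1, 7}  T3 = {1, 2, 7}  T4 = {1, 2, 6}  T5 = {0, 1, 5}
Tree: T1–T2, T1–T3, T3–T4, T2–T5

No — vertex 4 appears in no bag.

A tree decomposition must satisfy three properties: every vertex lies in some bag; for every edge, both endpoints lie together in some bag; and for every vertex, the bags containing it form a connected subtree. Here vertex 4 appears in no bag, so the decomposition is invalid.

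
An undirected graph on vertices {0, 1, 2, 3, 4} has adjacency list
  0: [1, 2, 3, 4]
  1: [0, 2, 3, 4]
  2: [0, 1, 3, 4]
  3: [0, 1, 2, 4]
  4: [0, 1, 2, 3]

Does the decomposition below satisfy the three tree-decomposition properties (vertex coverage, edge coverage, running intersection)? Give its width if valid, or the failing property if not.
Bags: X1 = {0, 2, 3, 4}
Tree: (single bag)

No — vertex 1 appears in no bag.

A tree decomposition must satisfy three properties: every vertex lies in some bag; for every edge, both endpoints lie together in some bag; and for every vertex, the bags containing it form a connected subtree. Here vertex 1 appears in no bag, so the decomposition is invalid.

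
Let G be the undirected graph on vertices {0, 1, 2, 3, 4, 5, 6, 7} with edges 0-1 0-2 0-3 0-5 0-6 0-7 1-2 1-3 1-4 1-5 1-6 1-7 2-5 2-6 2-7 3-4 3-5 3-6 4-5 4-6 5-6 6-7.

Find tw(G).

A width-4 tree decomposition is:
Bags: B1 = {0, 1, 3, 5, 6}  B2 = {0, 1, 2, 5, 6}  B3 = {1, 3, 4, 5, 6}  B4 = {0, 1, 2, 6, 7}
Tree: B1–B2, B1–B3, B2–B4
Every bag has size at most 5, so the width is 5 − 1 = 4 and tw(G) ≤ 4. On the other hand G contains the 5-clique {0, 1, 2, 5, 6}. A clique must lie in a single bag of any decomposition, so no decomposition can have width below 4. Combining the bounds, tw(G) = 4.

4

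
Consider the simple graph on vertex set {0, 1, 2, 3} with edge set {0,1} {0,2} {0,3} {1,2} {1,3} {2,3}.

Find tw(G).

3

A width-3 tree decomposition is:
Bags: B1 = {0, 1, 2, 3}
Tree: (single bag)
With just one bag of size 4, the width is 4 − 1 = 3, so tw(G) ≤ 3. Conversely, {0, 1, 2, 3} is a clique of size 4, and the vertices of any clique must share a bag in every tree decomposition; so some bag has ≥ 4 vertices and tw(G) ≥ 3. Combining the bounds, tw(G) = 3.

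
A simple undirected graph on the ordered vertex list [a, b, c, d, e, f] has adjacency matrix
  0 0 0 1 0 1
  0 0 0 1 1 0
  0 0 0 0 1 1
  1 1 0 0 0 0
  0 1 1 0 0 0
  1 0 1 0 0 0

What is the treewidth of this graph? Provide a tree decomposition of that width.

Treewidth 2.
Bags: B1 = {a, d, f}  B2 = {c, d, f}  B3 = {c, d, e}  B4 = {b, d, e}
Tree: B1–B2, B2–B3, B3–B4

Every bag has size at most 3, so the width is 3 − 1 = 2 and tw(G) ≤ 2. The edges d–a–f–c–e–b–d form a cycle, so G is not a tree and its treewidth is at least 2. Therefore the treewidth is 2.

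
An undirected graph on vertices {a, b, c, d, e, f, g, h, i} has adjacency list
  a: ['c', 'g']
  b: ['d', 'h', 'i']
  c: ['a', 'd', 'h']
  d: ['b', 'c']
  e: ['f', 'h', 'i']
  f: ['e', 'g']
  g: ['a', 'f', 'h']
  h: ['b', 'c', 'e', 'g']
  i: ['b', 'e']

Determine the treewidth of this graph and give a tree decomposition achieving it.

The largest bag has 4 vertices, giving width 3; this decomposition certifies tw(G) ≤ 3. For the lower bound: the 4 vertex sets {a,c,d}, {b}, {h}, {e,f,g,i} are disjoint, each induces a connected subgraph, and every pair is joined by at least one edge of G. Contracting each set to a single vertex therefore yields K_{4} as a minor, and since treewidth is minor-monotone, tw(G) ≥ tw(K_{4}) = 3. Hence tw(G) = 3 exactly.

Treewidth 3.
One such decomposition:
Bags: B1 = {a, b, c, d}  B2 = {a, b, c, h}  B3 = {a, b, g, h}  B4 = {b, g, h, i}  B5 = {e, g, h, i}  B6 = {e, f, g, i}
Tree: B1–B2, B2–B3, B3–B4, B4–B5, B5–B6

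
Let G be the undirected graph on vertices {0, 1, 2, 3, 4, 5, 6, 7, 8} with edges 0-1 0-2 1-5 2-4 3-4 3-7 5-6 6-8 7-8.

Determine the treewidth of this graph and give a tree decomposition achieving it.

Treewidth 2.
Bags: B1 = {3, 4, 7}  B2 = {2, 4, 7}  B3 = {0, 2, 7}  B4 = {0, 1, 7}  B5 = {1, 5, 7}  B6 = {5, 6, 7}  B7 = {6, 7, 8}
Tree: B1–B2, B2–B3, B3–B4, B4–B5, B5–B6, B6–B7

Every bag has size at most 3, so the width is 3 − 1 = 2 and tw(G) ≤ 2. Since 7–3–4–2–0–1–5–6–8–7 is a cycle in G, G is not acyclic. Forests are exactly the graphs of treewidth ≤ 1, so tw(G) ≥ 2. Hence tw(G) = 2 exactly.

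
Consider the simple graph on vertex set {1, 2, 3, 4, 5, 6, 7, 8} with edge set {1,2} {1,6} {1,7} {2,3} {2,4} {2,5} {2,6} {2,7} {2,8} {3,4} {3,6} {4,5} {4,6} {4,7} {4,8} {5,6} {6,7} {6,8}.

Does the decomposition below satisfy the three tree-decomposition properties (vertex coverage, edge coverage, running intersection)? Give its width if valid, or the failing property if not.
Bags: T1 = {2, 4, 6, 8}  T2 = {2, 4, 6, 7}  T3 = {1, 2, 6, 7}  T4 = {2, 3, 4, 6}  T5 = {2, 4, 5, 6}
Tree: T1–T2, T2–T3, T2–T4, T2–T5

Yes; width 3.

Checking the three conditions: (i) the bags cover all of {1, 2, 3, 4, 5, 6, 7, 8}; (ii) for each edge, some bag contains both endpoints; (iii) the bags containing any fixed vertex form a subtree. All hold, so the decomposition is valid with width 4 − 1 = 3.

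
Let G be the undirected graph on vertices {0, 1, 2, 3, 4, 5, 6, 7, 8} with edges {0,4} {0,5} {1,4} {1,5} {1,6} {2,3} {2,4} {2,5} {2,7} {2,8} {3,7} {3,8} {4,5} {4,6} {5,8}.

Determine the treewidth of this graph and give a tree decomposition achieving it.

Every bag has size at most 3, so the width is 3 − 1 = 2 and tw(G) ≤ 2. For the lower bound, the 3 vertices {0, 4, 5} are pairwise adjacent, and any tree decomposition puts a clique entirely inside one bag — forcing width ≥ 2. Therefore the treewidth is 2.

Treewidth 2.
One such decomposition:
Bags: B1 = {2, 3, 7}  B2 = {2, 3, 8}  B3 = {2, 5, 8}  B4 = {2, 4, 5}  B5 = {1, 4, 5}  B6 = {0, 4, 5}  B7 = {1, 4, 6}
Tree: B1–B2, B2–B3, B3–B4, B4–B5, B5–B6, B5–B7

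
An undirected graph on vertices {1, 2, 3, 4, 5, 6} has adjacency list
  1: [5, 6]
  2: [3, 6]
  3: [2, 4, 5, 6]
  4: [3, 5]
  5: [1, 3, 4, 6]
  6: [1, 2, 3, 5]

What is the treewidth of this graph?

A width-2 tree decomposition is:
Bags: B1 = {1, 5, 6}  B2 = {3, 5, 6}  B3 = {2, 3, 6}  B4 = {3, 4, 5}
Tree: B1–B2, B2–B3, B2–B4
The largest bag has 3 vertices, giving width 2; this decomposition certifies tw(G) ≤ 2. On the other hand G contains the 3-clique {1, 5, 6}. A clique must lie in a single bag of any decomposition, so no decomposition can have width below 2. Combining the bounds, tw(G) = 2.

2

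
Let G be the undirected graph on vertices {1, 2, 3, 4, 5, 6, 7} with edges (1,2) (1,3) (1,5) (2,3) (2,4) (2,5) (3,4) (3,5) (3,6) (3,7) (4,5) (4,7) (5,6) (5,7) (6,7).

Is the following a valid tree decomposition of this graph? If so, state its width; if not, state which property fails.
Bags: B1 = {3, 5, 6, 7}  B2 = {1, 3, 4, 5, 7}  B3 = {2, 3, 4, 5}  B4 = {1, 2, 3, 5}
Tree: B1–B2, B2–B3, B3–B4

No — bags containing vertex 1 are not connected in the tree.

A tree decomposition must satisfy three properties: every vertex lies in some bag; for every edge, both endpoints lie together in some bag; and for every vertex, the bags containing it form a connected subtree. Here bags containing vertex 1 are not connected in the tree, so the decomposition is invalid.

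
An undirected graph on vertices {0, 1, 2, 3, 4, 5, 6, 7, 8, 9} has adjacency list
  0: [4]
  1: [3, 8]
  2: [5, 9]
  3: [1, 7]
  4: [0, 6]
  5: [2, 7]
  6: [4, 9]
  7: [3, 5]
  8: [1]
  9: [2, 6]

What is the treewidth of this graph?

A width-1 tree decomposition is:
Bags: B1 = {0, 4}  B2 = {4, 6}  B3 = {6, 9}  B4 = {2, 9}  B5 = {2, 5}  B6 = {5, 7}  B7 = {3, 7}  B8 = {1, 3}  B9 = {1, 8}
Tree: B1–B2, B2–B3, B3–B4, B4–B5, B5–B6, B6–B7, B7–B8, B8–B9
Each bag holds 2 vertices, so the decomposition has width 1, which upper-bounds the treewidth. Since G has at least one edge (e.g. 0–4), it is not an edgeless graph, so tw(G) ≥ 1. Therefore the treewidth is 1.

1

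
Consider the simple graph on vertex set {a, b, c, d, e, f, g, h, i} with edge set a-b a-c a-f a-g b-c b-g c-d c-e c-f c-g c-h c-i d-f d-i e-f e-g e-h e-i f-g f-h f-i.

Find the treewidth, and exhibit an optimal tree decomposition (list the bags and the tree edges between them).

Treewidth 3.
Bags: B1 = {a, c, f, g}  B2 = {c, e, f, g}  B3 = {a, b, c, g}  B4 = {c, e, f, i}  B5 = {c, e, f, h}  B6 = {c, d, f, i}
Tree: B1–B2, B1–B3, B2–B4, B2–B5, B4–B6

Each bag holds 4 vertices, so the decomposition has width 3, which upper-bounds the treewidth. For the lower bound, the 4 vertices {c, d, f, i} are pairwise adjacent, and any tree decomposition puts a clique entirely inside one bag — forcing width ≥ 3. Combining the bounds, tw(G) = 3.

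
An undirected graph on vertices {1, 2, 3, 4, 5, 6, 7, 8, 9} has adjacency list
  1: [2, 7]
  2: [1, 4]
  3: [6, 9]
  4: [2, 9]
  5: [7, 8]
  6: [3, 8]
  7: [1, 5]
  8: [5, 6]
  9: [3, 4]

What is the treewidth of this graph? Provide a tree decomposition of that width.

Every bag has size at most 3, so the width is 3 − 1 = 2 and tw(G) ≤ 2. For the lower bound, G contains the cycle 3–6–8–5–7–1–2–4–9–3, so G is not a forest; only forests have treewidth ≤ 1, hence tw(G) ≥ 2. The upper and lower bounds meet at 2, so that is the treewidth.

Treewidth 2.
One such decomposition:
Bags: B1 = {3, 6, 8}  B2 = {3, 5, 8}  B3 = {3, 5, 7}  B4 = {1, 3, 7}  B5 = {1, 2, 3}  B6 = {2, 3, 4}  B7 = {3, 4, 9}
Tree: B1–B2, B2–B3, B3–B4, B4–B5, B5–B6, B6–B7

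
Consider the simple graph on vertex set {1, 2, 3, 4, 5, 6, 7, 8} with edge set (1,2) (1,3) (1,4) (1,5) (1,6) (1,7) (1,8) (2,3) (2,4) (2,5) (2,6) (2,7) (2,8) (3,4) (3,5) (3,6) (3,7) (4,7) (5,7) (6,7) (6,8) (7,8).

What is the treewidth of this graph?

A width-4 tree decomposition is:
Bags: B1 = {1, 2, 3, 6, 7}  B2 = {1, 2, 3, 4, 7}  B3 = {1, 2, 6, 7, 8}  B4 = {1, 2, 3, 5, 7}
Tree: B1–B2, B1–B3, B1–B4
Each bag holds 5 vertices, so the decomposition has width 4, which upper-bounds the treewidth. On the other hand G contains the 5-clique {1, 2, 6, 7, 8}. A clique must lie in a single bag of any decomposition, so no decomposition can have width below 4. The upper and lower bounds meet at 4, so that is the treewidth.

4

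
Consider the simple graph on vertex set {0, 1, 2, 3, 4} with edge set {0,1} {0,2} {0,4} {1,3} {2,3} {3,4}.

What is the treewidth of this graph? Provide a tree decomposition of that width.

The largest bag has 3 vertices, giving width 2; this decomposition certifies tw(G) ≤ 2. Since 4–3–2–0–4 is a cycle in G, G is not acyclic. Forests are exactly the graphs of treewidth ≤ 1, so tw(G) ≥ 2. Combining the bounds, tw(G) = 2.

Treewidth 2.
One such decomposition:
Bags: B1 = {0, 3, 4}  B2 = {0, 2, 3}  B3 = {0, 1, 3}
Tree: B1–B2, B2–B3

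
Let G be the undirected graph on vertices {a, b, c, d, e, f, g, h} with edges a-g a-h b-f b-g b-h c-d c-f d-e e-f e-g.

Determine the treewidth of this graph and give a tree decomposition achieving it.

Treewidth 2.
One such decomposition:
Bags: B1 = {a, g, h}  B2 = {b, g, h}  B3 = {b, e, g}  B4 = {b, e, f}  B5 = {d, e, f}  B6 = {c, d, f}
Tree: B1–B2, B2–B3, B3–B4, B4–B5, B5–B6

Each bag holds 3 vertices, so the decomposition has width 2, which upper-bounds the treewidth. The edges a–h–b–g–a form a cycle, so G is not a tree and its treewidth is at least 2. The upper and lower bounds meet at 2, so that is the treewidth.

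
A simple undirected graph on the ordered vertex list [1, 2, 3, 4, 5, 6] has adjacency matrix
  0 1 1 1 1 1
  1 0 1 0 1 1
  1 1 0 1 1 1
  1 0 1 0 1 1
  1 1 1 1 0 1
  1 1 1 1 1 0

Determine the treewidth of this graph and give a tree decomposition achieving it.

Treewidth 4.
Bags: B1 = {1, 3, 4, 5, 6}  B2 = {1, 2, 3, 5, 6}
Tree: B1–B2

The largest bag has 5 vertices, giving width 4; this decomposition certifies tw(G) ≤ 4. Conversely, {1, 2, 3, 5, 6} is a clique of size 5, and the vertices of any clique must share a bag in every tree decomposition; so some bag has ≥ 5 vertices and tw(G) ≥ 4. Combining the bounds, tw(G) = 4.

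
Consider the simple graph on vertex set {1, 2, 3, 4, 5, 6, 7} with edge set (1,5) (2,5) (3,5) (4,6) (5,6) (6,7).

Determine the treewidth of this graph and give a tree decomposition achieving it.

The largest bag has 2 vertices, giving width 1; this decomposition certifies tw(G) ≤ 1. Since G has at least one edge (e.g. 3–5), it is not an edgeless graph, so tw(G) ≥ 1. Combining the bounds, tw(G) = 1.

Treewidth 1.
Bags: B1 = {3, 5}  B2 = {5, 6}  B3 = {2, 5}  B4 = {4, 6}  B5 = {1, 5}  B6 = {6, 7}
Tree: B1–B2, B1–B3, B2–B4, B2–B5, B2–B6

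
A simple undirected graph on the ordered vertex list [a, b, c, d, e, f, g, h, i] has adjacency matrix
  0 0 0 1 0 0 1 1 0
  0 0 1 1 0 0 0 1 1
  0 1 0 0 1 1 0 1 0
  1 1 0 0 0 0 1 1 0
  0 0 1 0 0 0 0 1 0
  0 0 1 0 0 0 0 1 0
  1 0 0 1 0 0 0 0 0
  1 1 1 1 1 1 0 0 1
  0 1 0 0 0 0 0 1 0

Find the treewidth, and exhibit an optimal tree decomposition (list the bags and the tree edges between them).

The largest bag has 3 vertices, giving width 2; this decomposition certifies tw(G) ≤ 2. For the lower bound, the 3 vertices {a, d, g} are pairwise adjacent, and any tree decomposition puts a clique entirely inside one bag — forcing width ≥ 2. Therefore the treewidth is 2.

Treewidth 2.
One such decomposition:
Bags: B1 = {a, d, g}  B2 = {a, d, h}  B3 = {b, d, h}  B4 = {b, c, h}  B5 = {b, h, i}  B6 = {c, e, h}  B7 = {c, f, h}
Tree: B1–B2, B2–B3, B3–B4, B4–B5, B4–B6, B4–B7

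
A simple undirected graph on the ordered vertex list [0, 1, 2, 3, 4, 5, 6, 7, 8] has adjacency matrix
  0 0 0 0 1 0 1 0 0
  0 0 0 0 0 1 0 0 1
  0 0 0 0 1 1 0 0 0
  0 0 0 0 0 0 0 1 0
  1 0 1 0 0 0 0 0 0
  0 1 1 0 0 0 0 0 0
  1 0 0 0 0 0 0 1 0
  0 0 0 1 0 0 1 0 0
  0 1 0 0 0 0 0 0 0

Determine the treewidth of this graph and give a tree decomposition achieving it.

Treewidth 1.
Bags: B1 = {3, 7}  B2 = {6, 7}  B3 = {0, 6}  B4 = {0, 4}  B5 = {2, 4}  B6 = {2, 5}  B7 = {1, 5}  B8 = {1, 8}
Tree: B1–B2, B2–B3, B3–B4, B4–B5, B5–B6, B6–B7, B7–B8

The largest bag has 2 vertices, giving width 1; this decomposition certifies tw(G) ≤ 1. G has an edge, so its treewidth is at least 1. Hence tw(G) = 1 exactly.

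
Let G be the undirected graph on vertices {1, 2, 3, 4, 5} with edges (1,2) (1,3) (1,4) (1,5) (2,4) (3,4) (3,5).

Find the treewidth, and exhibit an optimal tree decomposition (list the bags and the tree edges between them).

Every bag has size at most 3, so the width is 3 − 1 = 2 and tw(G) ≤ 2. For the lower bound, the 3 vertices {1, 2, 4} are pairwise adjacent, and any tree decomposition puts a clique entirely inside one bag — forcing width ≥ 2. Hence tw(G) = 2 exactly.

Treewidth 2.
One optimal decomposition is:
Bags: B1 = {1, 3, 5}  B2 = {1, 3, 4}  B3 = {1, 2, 4}
Tree: B1–B2, B2–B3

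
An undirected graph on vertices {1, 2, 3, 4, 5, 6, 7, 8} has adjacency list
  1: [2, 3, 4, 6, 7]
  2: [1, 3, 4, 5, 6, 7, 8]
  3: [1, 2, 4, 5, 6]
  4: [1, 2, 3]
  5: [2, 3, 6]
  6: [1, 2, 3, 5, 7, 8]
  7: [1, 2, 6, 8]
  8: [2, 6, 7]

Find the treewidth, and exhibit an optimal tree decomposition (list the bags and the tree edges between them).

Treewidth 3.
One such decomposition:
Bags: B1 = {1, 2, 6, 7}  B2 = {2, 6, 7, 8}  B3 = {1, 2, 3, 6}  B4 = {2, 3, 5, 6}  B5 = {1, 2, 3, 4}
Tree: B1–B2, B1–B3, B3–B4, B3–B5

Every bag has size at most 4, so the width is 4 − 1 = 3 and tw(G) ≤ 3. On the other hand G contains the 4-clique {1, 2, 3, 4}. A clique must lie in a single bag of any decomposition, so no decomposition can have width below 3. Hence tw(G) = 3 exactly.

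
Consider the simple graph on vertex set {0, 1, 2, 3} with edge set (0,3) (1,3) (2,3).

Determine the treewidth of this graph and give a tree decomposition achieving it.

Every bag has size at most 2, so the width is 2 − 1 = 1 and tw(G) ≤ 1. Any graph with an edge has treewidth ≥ 1, and G has the edge 2–3. The upper and lower bounds meet at 1, so that is the treewidth.

Treewidth 1.
One optimal decomposition is:
Bags: B1 = {2, 3}  B2 = {0, 3}  B3 = {1, 3}
Tree: B1–B2, B2–B3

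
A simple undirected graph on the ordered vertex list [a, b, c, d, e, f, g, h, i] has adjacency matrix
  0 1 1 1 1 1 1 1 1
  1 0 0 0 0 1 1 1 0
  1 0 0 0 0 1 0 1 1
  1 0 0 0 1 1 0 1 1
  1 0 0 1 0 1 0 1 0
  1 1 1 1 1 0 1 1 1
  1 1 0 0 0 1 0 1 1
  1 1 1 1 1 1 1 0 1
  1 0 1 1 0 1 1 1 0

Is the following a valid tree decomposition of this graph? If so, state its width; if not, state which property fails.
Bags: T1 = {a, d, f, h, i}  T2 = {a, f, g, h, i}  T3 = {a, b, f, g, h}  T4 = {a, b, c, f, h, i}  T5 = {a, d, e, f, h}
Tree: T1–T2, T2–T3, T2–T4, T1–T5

No — bags containing vertex b are not connected in the tree.

A tree decomposition must satisfy three properties: every vertex lies in some bag; for every edge, both endpoints lie together in some bag; and for every vertex, the bags containing it form a connected subtree. Here bags containing vertex b are not connected in the tree, so the decomposition is invalid.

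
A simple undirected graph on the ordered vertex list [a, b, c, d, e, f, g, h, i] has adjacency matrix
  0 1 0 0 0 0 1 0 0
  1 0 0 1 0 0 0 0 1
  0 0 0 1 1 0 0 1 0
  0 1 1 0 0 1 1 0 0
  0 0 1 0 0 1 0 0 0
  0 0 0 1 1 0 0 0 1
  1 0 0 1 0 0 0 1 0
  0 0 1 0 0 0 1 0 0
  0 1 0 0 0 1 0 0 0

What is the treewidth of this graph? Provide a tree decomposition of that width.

Treewidth 3.
Bags: B1 = {c, e, f, i}  B2 = {c, d, f, i}  B3 = {b, c, d, i}  B4 = {b, c, d, h}  B5 = {b, d, g, h}  B6 = {a, b, g, h}
Tree: B1–B2, B2–B3, B3–B4, B4–B5, B5–B6

Every bag has size at most 4, so the width is 4 − 1 = 3 and tw(G) ≤ 3. For the lower bound: the 4 vertex sets {e,f,i}, {c}, {d}, {a,b,g,h} are disjoint, each induces a connected subgraph, and every pair is joined by at least one edge of G. Contracting each set to a single vertex therefore yields K_{4} as a minor, and since treewidth is minor-monotone, tw(G) ≥ tw(K_{4}) = 3. Hence tw(G) = 3 exactly.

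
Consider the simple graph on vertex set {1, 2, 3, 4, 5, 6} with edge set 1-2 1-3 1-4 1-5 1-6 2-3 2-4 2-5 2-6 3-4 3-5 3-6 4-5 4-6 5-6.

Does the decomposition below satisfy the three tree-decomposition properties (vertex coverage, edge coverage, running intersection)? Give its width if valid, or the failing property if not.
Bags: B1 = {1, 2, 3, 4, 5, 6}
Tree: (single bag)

Yes; width 5.

Checking the three conditions: (i) the bags cover all of {1, 2, 3, 4, 5, 6}; (ii) for each edge, some bag contains both endpoints; (iii) the bags containing any fixed vertex form a subtree. All hold, so the decomposition is valid with width 6 − 1 = 5.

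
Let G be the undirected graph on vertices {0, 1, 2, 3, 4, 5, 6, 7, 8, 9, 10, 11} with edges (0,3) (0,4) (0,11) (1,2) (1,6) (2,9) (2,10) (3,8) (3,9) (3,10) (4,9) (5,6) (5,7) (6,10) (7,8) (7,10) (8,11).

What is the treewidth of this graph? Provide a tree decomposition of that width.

Treewidth 3.
Bags: B1 = {1, 2, 5, 6}  B2 = {2, 5, 6, 10}  B3 = {2, 5, 7, 10}  B4 = {2, 7, 9, 10}  B5 = {3, 7, 9, 10}  B6 = {3, 7, 8, 9}  B7 = {3, 4, 8, 9}  B8 = {0, 3, 4, 8}  B9 = {0, 4, 8, 11}
Tree: B1–B2, B2–B3, B3–B4, B4–B5, B5–B6, B6–B7, B7–B8, B8–B9

Each bag holds 4 vertices, so the decomposition has width 3, which upper-bounds the treewidth. For the lower bound: the 4 vertex sets {1,5,6}, {2}, {10}, {3,7,8,9} are disjoint, each induces a connected subgraph, and every pair is joined by at least one edge of G. Contracting each set to a single vertex therefore yields K_{4} as a minor, and since treewidth is minor-monotone, tw(G) ≥ tw(K_{4}) = 3. Combining the bounds, tw(G) = 3.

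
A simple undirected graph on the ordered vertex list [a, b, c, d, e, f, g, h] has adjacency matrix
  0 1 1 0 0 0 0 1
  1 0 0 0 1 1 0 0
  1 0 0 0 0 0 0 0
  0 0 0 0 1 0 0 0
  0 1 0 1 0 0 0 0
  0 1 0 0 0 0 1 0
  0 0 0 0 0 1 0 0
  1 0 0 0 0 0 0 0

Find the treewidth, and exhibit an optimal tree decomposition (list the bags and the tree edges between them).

Treewidth 1.
One such decomposition:
Bags: B1 = {a, b}  B2 = {a, c}  B3 = {b, f}  B4 = {b, e}  B5 = {d, e}  B6 = {a, h}  B7 = {f, g}
Tree: B1–B2, B1–B3, B3–B4, B4–B5, B2–B6, B3–B7

Every bag has size at most 2, so the width is 2 − 1 = 1 and tw(G) ≤ 1. Since G has at least one edge (e.g. a–b), it is not an edgeless graph, so tw(G) ≥ 1. Therefore the treewidth is 1.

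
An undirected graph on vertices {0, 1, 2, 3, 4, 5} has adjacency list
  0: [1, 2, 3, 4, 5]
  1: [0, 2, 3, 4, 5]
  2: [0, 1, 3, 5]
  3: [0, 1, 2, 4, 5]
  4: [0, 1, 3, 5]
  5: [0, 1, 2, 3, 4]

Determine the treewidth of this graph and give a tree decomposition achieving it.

Treewidth 4.
One optimal decomposition is:
Bags: B1 = {0, 1, 2, 3, 5}  B2 = {0, 1, 3, 4, 5}
Tree: B1–B2

Each bag holds 5 vertices, so the decomposition has width 4, which upper-bounds the treewidth. For the lower bound, the 5 vertices {0, 1, 2, 3, 5} are pairwise adjacent, and any tree decomposition puts a clique entirely inside one bag — forcing width ≥ 4. Combining the bounds, tw(G) = 4.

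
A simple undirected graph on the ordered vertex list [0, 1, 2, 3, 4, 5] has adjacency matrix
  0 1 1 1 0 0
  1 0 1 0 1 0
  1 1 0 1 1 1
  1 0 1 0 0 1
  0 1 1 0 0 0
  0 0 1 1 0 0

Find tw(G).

A width-2 tree decomposition is:
Bags: B1 = {1, 2, 4}  B2 = {0, 1, 2}  B3 = {0, 2, 3}  B4 = {2, 3, 5}
Tree: B1–B2, B2–B3, B3–B4
Each bag holds 3 vertices, so the decomposition has width 2, which upper-bounds the treewidth. On the other hand G contains the 3-clique {0, 1, 2}. A clique must lie in a single bag of any decomposition, so no decomposition can have width below 2. Hence tw(G) = 2 exactly.

2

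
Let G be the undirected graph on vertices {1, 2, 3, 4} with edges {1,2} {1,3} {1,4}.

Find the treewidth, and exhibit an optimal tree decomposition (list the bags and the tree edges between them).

The largest bag has 2 vertices, giving width 1; this decomposition certifies tw(G) ≤ 1. G has an edge, so its treewidth is at least 1. Combining the bounds, tw(G) = 1.

Treewidth 1.
One such decomposition:
Bags: B1 = {1, 4}  B2 = {1, 2}  B3 = {1, 3}
Tree: B1–B2, B2–B3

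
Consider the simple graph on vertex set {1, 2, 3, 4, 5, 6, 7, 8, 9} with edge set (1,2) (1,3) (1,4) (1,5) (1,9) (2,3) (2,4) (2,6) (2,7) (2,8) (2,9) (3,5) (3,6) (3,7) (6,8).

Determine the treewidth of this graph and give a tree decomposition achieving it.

Treewidth 2.
Bags: B1 = {1, 3, 5}  B2 = {1, 2, 3}  B3 = {1, 2, 9}  B4 = {2, 3, 7}  B5 = {1, 2, 4}  B6 = {2, 3, 6}  B7 = {2, 6, 8}
Tree: B1–B2, B2–B3, B2–B4, B3–B5, B4–B6, B6–B7

Every bag has size at most 3, so the width is 3 − 1 = 2 and tw(G) ≤ 2. Conversely, {2, 6, 8} is a clique of size 3, and the vertices of any clique must share a bag in every tree decomposition; so some bag has ≥ 3 vertices and tw(G) ≥ 2. Therefore the treewidth is 2.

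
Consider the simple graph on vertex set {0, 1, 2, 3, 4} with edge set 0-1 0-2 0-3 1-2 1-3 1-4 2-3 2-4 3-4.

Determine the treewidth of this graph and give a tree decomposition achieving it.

Each bag holds 4 vertices, so the decomposition has width 3, which upper-bounds the treewidth. For the lower bound, the 4 vertices {0, 1, 2, 3} are pairwise adjacent, and any tree decomposition puts a clique entirely inside one bag — forcing width ≥ 3. The upper and lower bounds meet at 3, so that is the treewidth.

Treewidth 3.
One such decomposition:
Bags: B1 = {0, 1, 2, 3}  B2 = {1, 2, 3, 4}
Tree: B1–B2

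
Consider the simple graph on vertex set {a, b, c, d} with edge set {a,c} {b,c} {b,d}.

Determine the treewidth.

A width-1 tree decomposition is:
Bags: B1 = {b, d}  B2 = {b, c}  B3 = {a, c}
Tree: B1–B2, B2–B3
The largest bag has 2 vertices, giving width 1; this decomposition certifies tw(G) ≤ 1. Since G has at least one edge (e.g. d–b), it is not an edgeless graph, so tw(G) ≥ 1. The upper and lower bounds meet at 1, so that is the treewidth.

1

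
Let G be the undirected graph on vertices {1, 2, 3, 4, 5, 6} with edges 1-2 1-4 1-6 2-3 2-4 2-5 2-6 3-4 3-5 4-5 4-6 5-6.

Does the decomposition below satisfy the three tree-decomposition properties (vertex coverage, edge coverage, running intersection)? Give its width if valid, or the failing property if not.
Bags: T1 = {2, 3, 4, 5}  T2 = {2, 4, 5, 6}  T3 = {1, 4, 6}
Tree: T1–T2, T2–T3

A tree decomposition must satisfy three properties: every vertex lies in some bag; for every edge, both endpoints lie together in some bag; and for every vertex, the bags containing it form a connected subtree. Here edge (2,1) lies in no bag, so the decomposition is invalid.

No — edge (2,1) lies in no bag.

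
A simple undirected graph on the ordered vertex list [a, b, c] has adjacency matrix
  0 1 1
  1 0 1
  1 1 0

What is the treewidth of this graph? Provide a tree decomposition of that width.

With just one bag of size 3, the width is 3 − 1 = 2, so tw(G) ≤ 2. For the lower bound, the 3 vertices {a, b, c} are pairwise adjacent, and any tree decomposition puts a clique entirely inside one bag — forcing width ≥ 2. Hence tw(G) = 2 exactly.

Treewidth 2.
One such decomposition:
Bags: B1 = {a, b, c}
Tree: (single bag)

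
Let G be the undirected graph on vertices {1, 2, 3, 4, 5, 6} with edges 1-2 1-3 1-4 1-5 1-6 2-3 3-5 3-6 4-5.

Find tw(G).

A width-2 tree decomposition is:
Bags: B1 = {1, 2, 3}  B2 = {1, 3, 5}  B3 = {1, 3, 6}  B4 = {1, 4, 5}
Tree: B1–B2, B1–B3, B2–B4
The largest bag has 3 vertices, giving width 2; this decomposition certifies tw(G) ≤ 2. Conversely, {1, 2, 3} is a clique of size 3, and the vertices of any clique must share a bag in every tree decomposition; so some bag has ≥ 3 vertices and tw(G) ≥ 2. Hence tw(G) = 2 exactly.

2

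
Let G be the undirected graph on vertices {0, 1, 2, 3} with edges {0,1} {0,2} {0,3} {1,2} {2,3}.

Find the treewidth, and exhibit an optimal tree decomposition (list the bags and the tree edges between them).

Treewidth 2.
One optimal decomposition is:
Bags: B1 = {0, 1, 2}  B2 = {0, 2, 3}
Tree: B1–B2

The largest bag has 3 vertices, giving width 2; this decomposition certifies tw(G) ≤ 2. Conversely, {0, 1, 2} is a clique of size 3, and the vertices of any clique must share a bag in every tree decomposition; so some bag has ≥ 3 vertices and tw(G) ≥ 2. The upper and lower bounds meet at 2, so that is the treewidth.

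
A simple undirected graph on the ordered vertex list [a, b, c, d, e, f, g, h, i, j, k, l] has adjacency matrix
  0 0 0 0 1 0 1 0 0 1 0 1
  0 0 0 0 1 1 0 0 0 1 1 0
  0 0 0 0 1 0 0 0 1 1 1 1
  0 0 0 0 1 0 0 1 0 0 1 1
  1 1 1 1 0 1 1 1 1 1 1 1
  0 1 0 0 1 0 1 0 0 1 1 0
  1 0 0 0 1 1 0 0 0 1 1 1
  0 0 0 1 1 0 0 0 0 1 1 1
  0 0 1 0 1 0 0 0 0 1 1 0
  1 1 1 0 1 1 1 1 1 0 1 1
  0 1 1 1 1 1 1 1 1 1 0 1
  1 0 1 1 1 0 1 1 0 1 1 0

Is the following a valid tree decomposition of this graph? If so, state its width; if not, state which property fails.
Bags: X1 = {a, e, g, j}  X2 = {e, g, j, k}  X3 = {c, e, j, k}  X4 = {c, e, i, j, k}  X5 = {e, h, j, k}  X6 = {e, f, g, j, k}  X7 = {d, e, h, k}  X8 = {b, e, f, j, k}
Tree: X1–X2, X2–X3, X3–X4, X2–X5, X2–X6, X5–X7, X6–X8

No — vertex l appears in no bag.

A tree decomposition must satisfy three properties: every vertex lies in some bag; for every edge, both endpoints lie together in some bag; and for every vertex, the bags containing it form a connected subtree. Here vertex l appears in no bag, so the decomposition is invalid.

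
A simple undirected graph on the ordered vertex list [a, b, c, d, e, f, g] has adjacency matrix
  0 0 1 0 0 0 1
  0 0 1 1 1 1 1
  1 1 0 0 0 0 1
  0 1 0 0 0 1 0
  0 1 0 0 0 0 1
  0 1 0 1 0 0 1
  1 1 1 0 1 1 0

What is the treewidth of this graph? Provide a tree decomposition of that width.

Each bag holds 3 vertices, so the decomposition has width 2, which upper-bounds the treewidth. For the lower bound, the 3 vertices {b, d, f} are pairwise adjacent, and any tree decomposition puts a clique entirely inside one bag — forcing width ≥ 2. Combining the bounds, tw(G) = 2.

Treewidth 2.
Bags: B1 = {b, e, g}  B2 = {b, c, g}  B3 = {a, c, g}  B4 = {b, f, g}  B5 = {b, d, f}
Tree: B1–B2, B2–B3, B1–B4, B4–B5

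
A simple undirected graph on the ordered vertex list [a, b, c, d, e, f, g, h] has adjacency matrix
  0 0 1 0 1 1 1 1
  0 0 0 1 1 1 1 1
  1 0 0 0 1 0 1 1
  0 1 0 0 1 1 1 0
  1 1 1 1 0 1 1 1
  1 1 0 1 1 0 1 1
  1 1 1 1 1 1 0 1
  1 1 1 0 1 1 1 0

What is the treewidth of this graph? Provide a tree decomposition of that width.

The largest bag has 5 vertices, giving width 4; this decomposition certifies tw(G) ≤ 4. For the lower bound, the 5 vertices {a, c, e, g, h} are pairwise adjacent, and any tree decomposition puts a clique entirely inside one bag — forcing width ≥ 4. Hence tw(G) = 4 exactly.

Treewidth 4.
Bags: B1 = {b, e, f, g, h}  B2 = {a, e, f, g, h}  B3 = {b, d, e, f, g}  B4 = {a, c, e, g, h}
Tree: B1–B2, B1–B3, B2–B4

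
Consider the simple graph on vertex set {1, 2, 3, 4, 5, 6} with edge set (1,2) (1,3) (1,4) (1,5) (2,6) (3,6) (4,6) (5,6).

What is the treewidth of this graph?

2

A width-2 tree decomposition is:
Bags: B1 = {1, 5, 6}  B2 = {1, 4, 6}  B3 = {1, 2, 6}  B4 = {1, 3, 6}
Tree: B1–B2, B2–B3, B3–B4
Each bag holds 3 vertices, so the decomposition has width 2, which upper-bounds the treewidth. Since 5–1–4–6–5 is a cycle in G, G is not acyclic. Forests are exactly the graphs of treewidth ≤ 1, so tw(G) ≥ 2. Therefore the treewidth is 2.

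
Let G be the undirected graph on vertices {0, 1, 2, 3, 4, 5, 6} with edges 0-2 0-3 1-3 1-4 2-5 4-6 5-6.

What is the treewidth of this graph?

A width-2 tree decomposition is:
Bags: B1 = {0, 1, 3}  B2 = {0, 1, 4}  B3 = {0, 4, 6}  B4 = {0, 5, 6}  B5 = {0, 2, 5}
Tree: B1–B2, B2–B3, B3–B4, B4–B5
Every bag has size at most 3, so the width is 3 − 1 = 2 and tw(G) ≤ 2. Since 0–3–1–4–6–5–2–0 is a cycle in G, G is not acyclic. Forests are exactly the graphs of treewidth ≤ 1, so tw(G) ≥ 2. Combining the bounds, tw(G) = 2.

2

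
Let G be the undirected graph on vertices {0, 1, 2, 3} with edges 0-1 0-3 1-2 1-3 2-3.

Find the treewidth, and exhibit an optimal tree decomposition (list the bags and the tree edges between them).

Treewidth 2.
One optimal decomposition is:
Bags: B1 = {0, 1, 3}  B2 = {1, 2, 3}
Tree: B1–B2

Each bag holds 3 vertices, so the decomposition has width 2, which upper-bounds the treewidth. For the lower bound, the 3 vertices {0, 1, 3} are pairwise adjacent, and any tree decomposition puts a clique entirely inside one bag — forcing width ≥ 2. Therefore the treewidth is 2.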